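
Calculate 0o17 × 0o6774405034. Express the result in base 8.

0o150713513644

Multiply each base-8 digit by 15, carrying:
  4×15 = 60 → write 4 carry 7
  3×15+7 = 52 → write 4 carry 6
  0×15+6 = 6 → write 6
  5×15 = 75 → write 3 carry 9
  0×15+9 = 9 → write 1 carry 1
  4×15+1 = 61 → write 5 carry 7
  4×15+7 = 67 → write 3 carry 8
  7×15+8 = 113 → write 1 carry 14
  7×15+14 = 119 → write 7 carry 14
  6×15+14 = 104 → write 0 carry 13
  remaining carry: 15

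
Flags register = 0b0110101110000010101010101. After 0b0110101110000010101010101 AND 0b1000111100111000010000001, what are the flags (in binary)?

0b0000101100000000000000001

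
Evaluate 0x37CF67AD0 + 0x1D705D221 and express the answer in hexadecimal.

0x553FC4CF1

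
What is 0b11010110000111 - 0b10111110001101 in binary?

0b10111111010

Subtract column by column in base 2:
  1-1 → 0
  1-0 → 1
  1-1 → 0
  0-1 → 1 (borrow)
  0-0-1 → 1 (borrow)
  0-0-1 → 1 (borrow)
  0-0-1 → 1 (borrow)
  1-1-1 → 1 (borrow)
  1-1-1 → 1 (borrow)
  0-1-1 → 0 (borrow)
  1-1-1 → 1 (borrow)
  0-1-1 → 0 (borrow)
  1-0-1 → 0
  1-1 → 0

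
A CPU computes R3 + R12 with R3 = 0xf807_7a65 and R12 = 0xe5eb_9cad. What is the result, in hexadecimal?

Add column by column in base 16, right to left:
  5+d = 2 carry 1
  6+a+1 = 1 carry 1
  a+c+1 = 7 carry 1
  7+9+1 = 1 carry 1
  7+b+1 = 3 carry 1
  0+e+1 = f
  8+5 = d
  f+e = d carry 1
  final carry 1

0x1ddf31712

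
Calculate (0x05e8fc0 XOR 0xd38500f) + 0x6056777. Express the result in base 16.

0x136c4746

First 0x05e8fc0 XOR 0xd38500f = 0xd66dfcf.
Add column by column in base 16, right to left:
  f+7 = 6 carry 1
  c+7+1 = 4 carry 1
  f+7+1 = 7 carry 1
  d+6+1 = 4 carry 1
  6+5+1 = c
  6+0 = 6
  d+6 = 3 carry 1
  final carry 1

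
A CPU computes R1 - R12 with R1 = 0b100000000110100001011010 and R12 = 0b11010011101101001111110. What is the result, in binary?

0b101101000110111011100

Subtract column by column in base 2:
  0-0 → 0
  1-1 → 0
  0-1 → 1 (borrow)
  1-1-1 → 1 (borrow)
  1-1-1 → 1 (borrow)
  0-1-1 → 0 (borrow)
  1-1-1 → 1 (borrow)
  0-0-1 → 1 (borrow)
  0-0-1 → 1 (borrow)
  0-1-1 → 0 (borrow)
  0-0-1 → 1 (borrow)
  1-1-1 → 1 (borrow)
  0-1-1 → 0 (borrow)
  1-0-1 → 0
  1-1 → 0
  0-1 → 1 (borrow)
  0-1-1 → 0 (borrow)
  0-0-1 → 1 (borrow)
  0-0-1 → 1 (borrow)
  0-1-1 → 0 (borrow)
  0-0-1 → 1 (borrow)
  0-1-1 → 0 (borrow)
  0-1-1 → 0 (borrow)
  1-0-1 → 0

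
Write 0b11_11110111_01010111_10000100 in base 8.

Group the bits in threes: 011 111 101 110 101 011 110 000 100 → 375653604.

0o375653604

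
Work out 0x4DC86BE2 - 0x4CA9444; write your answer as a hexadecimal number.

0x48FDD79E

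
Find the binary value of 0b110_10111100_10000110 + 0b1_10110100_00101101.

Add column by column in base 2, right to left:
  0+1 = 1
  1+0 = 1
  1+1 = 0 carry 1
  0+1+1 = 0 carry 1
  0+0+1 = 1
  0+1 = 1
  0+0 = 0
  1+0 = 1
  0+0 = 0
  0+0 = 0
  1+1 = 0 carry 1
  1+0+1 = 0 carry 1
  1+1+1 = 1 carry 1
  1+1+1 = 1 carry 1
  0+0+1 = 1
  1+1 = 0 carry 1
  0+1+1 = 0 carry 1
  1+0+1 = 0 carry 1
  1+0+1 = 0 carry 1
  final carry 1

0b10000111000010110011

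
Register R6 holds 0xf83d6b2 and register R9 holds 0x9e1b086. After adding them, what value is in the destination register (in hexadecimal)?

Add column by column in base 16, right to left:
  2+6 = 8
  b+8 = 3 carry 1
  6+0+1 = 7
  d+b = 8 carry 1
  3+1+1 = 5
  8+e = 6 carry 1
  f+9+1 = 9 carry 1
  final carry 1

0x19658738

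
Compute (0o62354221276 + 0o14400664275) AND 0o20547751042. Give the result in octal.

0o20545101042

Add column by column in base 8, right to left:
  6+5 = 3 carry 1
  7+7+1 = 7 carry 1
  2+2+1 = 5
  1+4 = 5
  2+6 = 0 carry 1
  2+6+1 = 1 carry 1
  4+0+1 = 5
  5+0 = 5
  3+4 = 7
  2+4 = 6
  6+1 = 7
Sum = 0o76755105573; now AND with 0o20547751042:
  7&2=2, 6&0=0, 7&5=5, 5&4=4, 5&7=5, 1&7=1, 0&5=0, 5&1=1, 5&0=0, 7&4=4, 3&2=2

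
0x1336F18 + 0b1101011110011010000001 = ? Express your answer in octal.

0o132252631

0x1336F18 = 0o114667430 in octal.
0b1101011110011010000001 = 0o15363201 in octal.
Add column by column in base 8, right to left:
  0+1 = 1
  3+0 = 3
  4+2 = 6
  7+3 = 2 carry 1
  6+6+1 = 5 carry 1
  6+3+1 = 2 carry 1
  4+5+1 = 2 carry 1
  1+1+1 = 3
  1+0 = 1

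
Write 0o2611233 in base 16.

Each octal digit is 3 bits: 2=010 6=110 1=001 1=001 2=010 3=011 3=011.
Group the bits into nibbles: 1011 0001 0010 1001 1011 → B129B.

0xB129B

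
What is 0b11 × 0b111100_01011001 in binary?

0b1011010100001011

Multiply each base-2 digit by 3, carrying:
  1×3 = 3 → write 1 carry 1
  0×3+1 = 1 → write 1
  0×3 = 0 → write 0
  1×3 = 3 → write 1 carry 1
  1×3+1 = 4 → write 0 carry 2
  0×3+2 = 2 → write 0 carry 1
  1×3+1 = 4 → write 0 carry 2
  0×3+2 = 2 → write 0 carry 1
  0×3+1 = 1 → write 1
  0×3 = 0 → write 0
  1×3 = 3 → write 1 carry 1
  1×3+1 = 4 → write 0 carry 2
  1×3+2 = 5 → write 1 carry 2
  1×3+2 = 5 → write 1 carry 2
  remaining carry: 10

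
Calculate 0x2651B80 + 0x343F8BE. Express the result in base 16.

Add column by column in base 16, right to left:
  0+E = E
  8+B = 3 carry 1
  B+8+1 = 4 carry 1
  1+F+1 = 1 carry 1
  5+3+1 = 9
  6+4 = A
  2+3 = 5

0x5A9143E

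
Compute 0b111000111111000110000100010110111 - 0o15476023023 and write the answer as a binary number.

0b101011010111010101110001010100100

0o15476023023 = 0b1101100111110000010011000010011 in binary.
Subtract column by column in base 2:
  1-1 → 0
  1-1 → 0
  1-0 → 1
  0-0 → 0
  1-1 → 0
  1-0 → 1
  0-0 → 0
  1-0 → 1
  0-0 → 0
  0-1 → 1 (borrow)
  0-1-1 → 0 (borrow)
  1-0-1 → 0
  0-0 → 0
  0-1 → 1 (borrow)
  0-0-1 → 1 (borrow)
  0-0-1 → 1 (borrow)
  1-0-1 → 0
  1-0 → 1
  0-0 → 0
  0-1 → 1 (borrow)
  0-1-1 → 0 (borrow)
  1-1-1 → 1 (borrow)
  1-1-1 → 1 (borrow)
  1-1-1 → 1 (borrow)
  1-0-1 → 0
  1-0 → 1
  1-1 → 0
  0-1 → 1 (borrow)
  0-0-1 → 1 (borrow)
  0-1-1 → 0 (borrow)
  1-1-1 → 1 (borrow)
  1-0-1 → 0
  1-0 → 1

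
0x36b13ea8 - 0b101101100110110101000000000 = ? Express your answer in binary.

0b110000111111011101010010101000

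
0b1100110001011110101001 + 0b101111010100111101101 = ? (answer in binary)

0b10010101100000110010110

Add column by column in base 2, right to left:
  1+1 = 0 carry 1
  0+0+1 = 1
  0+1 = 1
  1+1 = 0 carry 1
  0+0+1 = 1
  1+1 = 0 carry 1
  0+1+1 = 0 carry 1
  1+1+1 = 1 carry 1
  1+1+1 = 1 carry 1
  1+0+1 = 0 carry 1
  1+0+1 = 0 carry 1
  0+1+1 = 0 carry 1
  1+0+1 = 0 carry 1
  0+1+1 = 0 carry 1
  0+0+1 = 1
  0+1 = 1
  1+1 = 0 carry 1
  1+1+1 = 1 carry 1
  0+1+1 = 0 carry 1
  0+0+1 = 1
  1+1 = 0 carry 1
  1+0+1 = 0 carry 1
  final carry 1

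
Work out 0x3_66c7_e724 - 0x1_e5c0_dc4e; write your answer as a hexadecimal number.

0x181070ad6

Subtract column by column in base 16:
  4-e → 6 (borrow)
  2-4-1 → d (borrow)
  7-c-1 → a (borrow)
  e-d-1 → 0
  7-0 → 7
  c-c → 0
  6-5 → 1
  6-e → 8 (borrow)
  3-1-1 → 1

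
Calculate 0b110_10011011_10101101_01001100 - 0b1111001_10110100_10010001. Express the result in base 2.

0b110001000011111100010111011

Subtract column by column in base 2:
  0-1 → 1 (borrow)
  0-0-1 → 1 (borrow)
  1-0-1 → 0
  1-0 → 1
  0-1 → 1 (borrow)
  0-0-1 → 1 (borrow)
  1-0-1 → 0
  0-1 → 1 (borrow)
  1-0-1 → 0
  0-0 → 0
  1-1 → 0
  1-0 → 1
  0-1 → 1 (borrow)
  1-1-1 → 1 (borrow)
  0-0-1 → 1 (borrow)
  1-1-1 → 1 (borrow)
  1-1-1 → 1 (borrow)
  1-0-1 → 0
  0-0 → 0
  1-1 → 0
  1-1 → 0
  0-1 → 1 (borrow)
  0-1-1 → 0 (borrow)
  1-0-1 → 0
  0-0 → 0
  1-0 → 1
  1-0 → 1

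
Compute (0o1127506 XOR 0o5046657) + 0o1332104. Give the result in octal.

0o5513455

First 0o1127506 XOR 0o5046657 = 0o4161351.
Add column by column in base 8, right to left:
  1+4 = 5
  5+0 = 5
  3+1 = 4
  1+2 = 3
  6+3 = 1 carry 1
  1+3+1 = 5
  4+1 = 5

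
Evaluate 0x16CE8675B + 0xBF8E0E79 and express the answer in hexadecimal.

Add column by column in base 16, right to left:
  B+9 = 4 carry 1
  5+7+1 = D
  7+E = 5 carry 1
  6+0+1 = 7
  8+E = 6 carry 1
  E+8+1 = 7 carry 1
  C+F+1 = C carry 1
  6+B+1 = 2 carry 1
  1+0+1 = 2

0x22C7675D4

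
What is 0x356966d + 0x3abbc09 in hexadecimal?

0x7025276

Add column by column in base 16, right to left:
  d+9 = 6 carry 1
  6+0+1 = 7
  6+c = 2 carry 1
  9+b+1 = 5 carry 1
  6+b+1 = 2 carry 1
  5+a+1 = 0 carry 1
  3+3+1 = 7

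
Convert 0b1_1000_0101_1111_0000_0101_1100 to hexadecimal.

0x185F05C

Group the bits into nibbles: 0001 1000 0101 1111 0000 0101 1100 → 185F05C.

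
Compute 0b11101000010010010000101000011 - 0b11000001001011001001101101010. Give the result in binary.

Subtract column by column in base 2:
  1-0 → 1
  1-1 → 0
  0-0 → 0
  0-1 → 1 (borrow)
  0-0-1 → 1 (borrow)
  0-1-1 → 0 (borrow)
  1-1-1 → 1 (borrow)
  0-0-1 → 1 (borrow)
  1-1-1 → 1 (borrow)
  0-1-1 → 0 (borrow)
  0-0-1 → 1 (borrow)
  0-0-1 → 1 (borrow)
  0-1-1 → 0 (borrow)
  1-0-1 → 0
  0-0 → 0
  0-1 → 1 (borrow)
  1-1-1 → 1 (borrow)
  0-0-1 → 1 (borrow)
  0-1-1 → 0 (borrow)
  1-0-1 → 0
  0-0 → 0
  0-1 → 1 (borrow)
  0-0-1 → 1 (borrow)
  0-0-1 → 1 (borrow)
  1-0-1 → 0
  0-0 → 0
  1-0 → 1
  1-1 → 0
  1-1 → 0

0b100111000111000110111011001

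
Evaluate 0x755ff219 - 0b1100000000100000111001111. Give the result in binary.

0b1110011110111111011000001001010

0x755ff219 = 0b1110101010111111111001000011001 in binary.
Subtract column by column in base 2:
  1-1 → 0
  0-1 → 1 (borrow)
  0-1-1 → 0 (borrow)
  1-1-1 → 1 (borrow)
  1-0-1 → 0
  0-0 → 0
  0-1 → 1 (borrow)
  0-1-1 → 0 (borrow)
  0-1-1 → 0 (borrow)
  1-0-1 → 0
  0-0 → 0
  0-0 → 0
  1-0 → 1
  1-0 → 1
  1-1 → 0
  1-0 → 1
  1-0 → 1
  1-0 → 1
  1-0 → 1
  1-0 → 1
  1-0 → 1
  0-0 → 0
  1-0 → 1
  0-1 → 1 (borrow)
  1-1-1 → 1 (borrow)
  0-0-1 → 1 (borrow)
  1-0-1 → 0
  0-0 → 0
  1-0 → 1
  1-0 → 1
  1-0 → 1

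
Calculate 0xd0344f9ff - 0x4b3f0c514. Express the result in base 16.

0x84f5434eb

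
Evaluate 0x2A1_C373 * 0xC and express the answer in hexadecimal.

0x1F952964

Multiply each base-16 digit by 12, carrying:
  3×12 = 36 → write 4 carry 2
  7×12+2 = 86 → write 6 carry 5
  3×12+5 = 41 → write 9 carry 2
  C×12+2 = 146 → write 2 carry 9
  1×12+9 = 21 → write 5 carry 1
  A×12+1 = 121 → write 9 carry 7
  2×12+7 = 31 → write F carry 1
  remaining carry: 1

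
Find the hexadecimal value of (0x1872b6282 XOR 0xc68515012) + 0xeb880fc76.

0x1ca7fb2f06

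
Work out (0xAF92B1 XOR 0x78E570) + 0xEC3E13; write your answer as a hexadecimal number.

First 0xAF92B1 XOR 0x78E570 = 0xD777C1.
Add column by column in base 16, right to left:
  1+3 = 4
  C+1 = D
  7+E = 5 carry 1
  7+3+1 = B
  7+C = 3 carry 1
  D+E+1 = C carry 1
  final carry 1

0x1C3B5D4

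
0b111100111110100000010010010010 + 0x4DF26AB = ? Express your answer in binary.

0b1000001110110010010101100111101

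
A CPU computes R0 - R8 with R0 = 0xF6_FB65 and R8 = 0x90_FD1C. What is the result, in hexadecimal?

Subtract column by column in base 16:
  5-C → 9 (borrow)
  6-1-1 → 4
  B-D → E (borrow)
  F-F-1 → F (borrow)
  6-0-1 → 5
  F-9 → 6

0x65FE49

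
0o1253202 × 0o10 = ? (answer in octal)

Multiply each base-8 digit by 8, carrying:
  2×8 = 16 → write 0 carry 2
  0×8+2 = 2 → write 2
  2×8 = 16 → write 0 carry 2
  3×8+2 = 26 → write 2 carry 3
  5×8+3 = 43 → write 3 carry 5
  2×8+5 = 21 → write 5 carry 2
  1×8+2 = 10 → write 2 carry 1
  remaining carry: 1

0o12532020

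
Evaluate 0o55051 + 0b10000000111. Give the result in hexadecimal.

0o55051 = 0x5a29 in hexadecimal.
0b10000000111 = 0x407 in hexadecimal.
Add column by column in base 16, right to left:
  9+7 = 0 carry 1
  2+0+1 = 3
  a+4 = e
  5+0 = 5

0x5e30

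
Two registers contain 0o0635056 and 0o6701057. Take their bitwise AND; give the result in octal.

0o0601056

AND each oct digit independently (no carries):
  0&6=0, 6&7=6, 3&0=0, 5&1=1, 0&0=0, 5&5=5, 6&7=6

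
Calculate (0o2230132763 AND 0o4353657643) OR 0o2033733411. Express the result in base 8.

0o2233733653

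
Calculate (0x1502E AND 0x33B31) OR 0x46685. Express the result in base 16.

0x576A5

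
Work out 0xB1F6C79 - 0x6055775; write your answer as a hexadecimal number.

Subtract column by column in base 16:
  9-5 → 4
  7-7 → 0
  C-7 → 5
  6-5 → 1
  F-5 → A
  1-0 → 1
  B-6 → 5

0x51A1504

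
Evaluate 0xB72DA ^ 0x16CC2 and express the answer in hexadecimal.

0xA1E18

XOR each hex digit independently (no carries):
  B^1=A, 7^6=1, 2^C=E, D^C=1, A^2=8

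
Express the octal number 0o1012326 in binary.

Each octal digit is 3 bits: 1=001 0=000 1=001 2=010 3=011 2=010 6=110.

0b1000001010011010110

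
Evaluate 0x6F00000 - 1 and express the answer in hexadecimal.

0x6EFFFFF

The trailing 5 digits are 0, so subtracting 1 borrows through: they become F and the next digit up decrements.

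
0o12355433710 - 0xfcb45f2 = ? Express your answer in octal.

0xfcb45f2 = 0o1762642762 in octal.
Subtract column by column in base 8:
  0-2 → 6 (borrow)
  1-6-1 → 2 (borrow)
  7-7-1 → 7 (borrow)
  3-2-1 → 0
  3-4 → 7 (borrow)
  4-6-1 → 5 (borrow)
  5-2-1 → 2
  5-6 → 7 (borrow)
  3-7-1 → 3 (borrow)
  2-1-1 → 0
  1-0 → 1

0o10372570726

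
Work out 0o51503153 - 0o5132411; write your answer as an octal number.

0o44350542

Subtract column by column in base 8:
  3-1 → 2
  5-1 → 4
  1-4 → 5 (borrow)
  3-2-1 → 0
  0-3 → 5 (borrow)
  5-1-1 → 3
  1-5 → 4 (borrow)
  5-0-1 → 4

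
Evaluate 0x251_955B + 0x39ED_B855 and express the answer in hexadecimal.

Add column by column in base 16, right to left:
  B+5 = 0 carry 1
  5+5+1 = B
  5+8 = D
  9+B = 4 carry 1
  1+D+1 = F
  5+E = 3 carry 1
  2+9+1 = C
  0+3 = 3

0x3C3F4DB0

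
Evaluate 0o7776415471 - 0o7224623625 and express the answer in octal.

0o551571644

Subtract column by column in base 8:
  1-5 → 4 (borrow)
  7-2-1 → 4
  4-6 → 6 (borrow)
  5-3-1 → 1
  1-2 → 7 (borrow)
  4-6-1 → 5 (borrow)
  6-4-1 → 1
  7-2 → 5
  7-2 → 5
  7-7 → 0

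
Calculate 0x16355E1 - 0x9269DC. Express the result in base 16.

0xD0EC05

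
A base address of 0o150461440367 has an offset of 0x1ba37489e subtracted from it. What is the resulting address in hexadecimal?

0x18a8ef859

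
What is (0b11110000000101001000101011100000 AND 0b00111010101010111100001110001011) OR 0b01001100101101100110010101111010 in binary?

0b11110000000101001000101011100000 AND 0b00111010101010111100001110001011 = 0b00110000000000001000001010000000.
Then OR with 0b01001100101101100110010101111010.

0b1111100101101101110011111111010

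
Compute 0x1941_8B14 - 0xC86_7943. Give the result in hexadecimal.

0xCBB11D1

Subtract column by column in base 16:
  4-3 → 1
  1-4 → D (borrow)
  B-9-1 → 1
  8-7 → 1
  1-6 → B (borrow)
  4-8-1 → B (borrow)
  9-C-1 → C (borrow)
  1-0-1 → 0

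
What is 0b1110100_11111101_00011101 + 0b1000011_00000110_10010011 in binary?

0b101110000000001110110000

Add column by column in base 2, right to left:
  1+1 = 0 carry 1
  0+1+1 = 0 carry 1
  1+0+1 = 0 carry 1
  1+0+1 = 0 carry 1
  1+1+1 = 1 carry 1
  0+0+1 = 1
  0+0 = 0
  0+1 = 1
  1+0 = 1
  0+1 = 1
  1+1 = 0 carry 1
  1+0+1 = 0 carry 1
  1+0+1 = 0 carry 1
  1+0+1 = 0 carry 1
  1+0+1 = 0 carry 1
  1+0+1 = 0 carry 1
  0+1+1 = 0 carry 1
  0+1+1 = 0 carry 1
  1+0+1 = 0 carry 1
  0+0+1 = 1
  1+0 = 1
  1+0 = 1
  1+1 = 0 carry 1
  final carry 1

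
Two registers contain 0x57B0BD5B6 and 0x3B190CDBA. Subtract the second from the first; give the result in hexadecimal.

0x1C97B07FC

Subtract column by column in base 16:
  6-A → C (borrow)
  B-B-1 → F (borrow)
  5-D-1 → 7 (borrow)
  D-C-1 → 0
  B-0 → B
  0-9 → 7 (borrow)
  B-1-1 → 9
  7-B → C (borrow)
  5-3-1 → 1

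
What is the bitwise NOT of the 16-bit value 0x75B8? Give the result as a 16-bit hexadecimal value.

0x8A47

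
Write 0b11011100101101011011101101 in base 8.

0o334553355

Group the bits in threes: 011 011 100 101 101 011 011 101 101 → 334553355.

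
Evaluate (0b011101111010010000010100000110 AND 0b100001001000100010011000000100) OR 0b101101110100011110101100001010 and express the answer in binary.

0b101101111100011110111100001110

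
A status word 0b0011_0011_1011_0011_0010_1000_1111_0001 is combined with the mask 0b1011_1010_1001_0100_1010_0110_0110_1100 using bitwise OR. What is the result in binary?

0b10111011101101111010111011111101

OR bit by bit (1 where either bit is 1):
  00110011101100110010100011110001
| 10111010100101001010011001101100
= 10111011101101111010111011111101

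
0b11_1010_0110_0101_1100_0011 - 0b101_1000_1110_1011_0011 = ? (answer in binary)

Subtract column by column in base 2:
  1-1 → 0
  1-1 → 0
  0-0 → 0
  0-0 → 0
  0-1 → 1 (borrow)
  0-1-1 → 0 (borrow)
  1-0-1 → 0
  1-1 → 0
  1-0 → 1
  0-1 → 1 (borrow)
  1-1-1 → 1 (borrow)
  0-1-1 → 0 (borrow)
  0-0-1 → 1 (borrow)
  1-0-1 → 0
  1-0 → 1
  0-1 → 1 (borrow)
  0-1-1 → 0 (borrow)
  1-0-1 → 0
  0-1 → 1 (borrow)
  1-0-1 → 0
  1-0 → 1
  1-0 → 1

0b1101001101011100010000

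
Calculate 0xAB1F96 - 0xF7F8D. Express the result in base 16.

0x9BA009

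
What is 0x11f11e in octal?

0o4370436

Expand each hex digit to 4 bits: 1=0001 1=0001 f=1111 1=0001 1=0001 e=1110.
Group the bits in threes: 100 011 111 000 100 011 110 → 4370436.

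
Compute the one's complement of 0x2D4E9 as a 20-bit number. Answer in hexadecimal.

Each hex digit d becomes F−d:
  2→D, D→2, 4→B, E→1, 9→6

0xD2B16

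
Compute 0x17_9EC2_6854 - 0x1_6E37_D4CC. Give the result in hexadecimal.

0x16308A9388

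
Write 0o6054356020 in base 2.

Each octal digit is 3 bits: 6=110 0=000 5=101 4=100 3=011 5=101 6=110 0=000 2=010 0=000.

0b110000101100011101110000010000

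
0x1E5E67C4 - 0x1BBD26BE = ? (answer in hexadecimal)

0x2A14106

Subtract column by column in base 16:
  4-E → 6 (borrow)
  C-B-1 → 0
  7-6 → 1
  6-2 → 4
  E-D → 1
  5-B → A (borrow)
  E-B-1 → 2
  1-1 → 0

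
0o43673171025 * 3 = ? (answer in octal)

0o153461553077

Multiply each base-8 digit by 3, carrying:
  5×3 = 15 → write 7 carry 1
  2×3+1 = 7 → write 7
  0×3 = 0 → write 0
  1×3 = 3 → write 3
  7×3 = 21 → write 5 carry 2
  1×3+2 = 5 → write 5
  3×3 = 9 → write 1 carry 1
  7×3+1 = 22 → write 6 carry 2
  6×3+2 = 20 → write 4 carry 2
  3×3+2 = 11 → write 3 carry 1
  4×3+1 = 13 → write 5 carry 1
  remaining carry: 1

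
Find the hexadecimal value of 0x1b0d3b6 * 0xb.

0x129918d2

Multiply each base-16 digit by 11, carrying:
  6×11 = 66 → write 2 carry 4
  b×11+4 = 125 → write d carry 7
  3×11+7 = 40 → write 8 carry 2
  d×11+2 = 145 → write 1 carry 9
  0×11+9 = 9 → write 9
  b×11 = 121 → write 9 carry 7
  1×11+7 = 18 → write 2 carry 1
  remaining carry: 1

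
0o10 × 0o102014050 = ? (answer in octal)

Multiply each base-8 digit by 8, carrying:
  0×8 = 0 → write 0
  5×8 = 40 → write 0 carry 5
  0×8+5 = 5 → write 5
  4×8 = 32 → write 0 carry 4
  1×8+4 = 12 → write 4 carry 1
  0×8+1 = 1 → write 1
  2×8 = 16 → write 0 carry 2
  0×8+2 = 2 → write 2
  1×8 = 8 → write 0 carry 1
  remaining carry: 1

0o1020140500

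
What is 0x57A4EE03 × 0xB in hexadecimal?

0x3C4163A21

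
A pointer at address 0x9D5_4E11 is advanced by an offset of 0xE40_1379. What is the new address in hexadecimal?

0x1815618A

Add column by column in base 16, right to left:
  1+9 = A
  1+7 = 8
  E+3 = 1 carry 1
  4+1+1 = 6
  5+0 = 5
  D+4 = 1 carry 1
  9+E+1 = 8 carry 1
  final carry 1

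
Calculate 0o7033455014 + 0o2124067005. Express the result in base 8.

0o11157544021

Add column by column in base 8, right to left:
  4+5 = 1 carry 1
  1+0+1 = 2
  0+0 = 0
  5+7 = 4 carry 1
  5+6+1 = 4 carry 1
  4+0+1 = 5
  3+4 = 7
  3+2 = 5
  0+1 = 1
  7+2 = 1 carry 1
  final carry 1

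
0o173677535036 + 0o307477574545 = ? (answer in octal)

Add column by column in base 8, right to left:
  6+5 = 3 carry 1
  3+4+1 = 0 carry 1
  0+5+1 = 6
  5+4 = 1 carry 1
  3+7+1 = 3 carry 1
  5+5+1 = 3 carry 1
  7+7+1 = 7 carry 1
  7+7+1 = 7 carry 1
  6+4+1 = 3 carry 1
  3+7+1 = 3 carry 1
  7+0+1 = 0 carry 1
  1+3+1 = 5

0o503377331603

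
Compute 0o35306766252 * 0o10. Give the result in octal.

Multiply each base-8 digit by 8, carrying:
  2×8 = 16 → write 0 carry 2
  5×8+2 = 42 → write 2 carry 5
  2×8+5 = 21 → write 5 carry 2
  6×8+2 = 50 → write 2 carry 6
  6×8+6 = 54 → write 6 carry 6
  7×8+6 = 62 → write 6 carry 7
  6×8+7 = 55 → write 7 carry 6
  0×8+6 = 6 → write 6
  3×8 = 24 → write 0 carry 3
  5×8+3 = 43 → write 3 carry 5
  3×8+5 = 29 → write 5 carry 3
  remaining carry: 3

0o353067662520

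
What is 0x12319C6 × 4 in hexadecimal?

0x48C6718

Multiply each base-16 digit by 4, carrying:
  6×4 = 24 → write 8 carry 1
  C×4+1 = 49 → write 1 carry 3
  9×4+3 = 39 → write 7 carry 2
  1×4+2 = 6 → write 6
  3×4 = 12 → write C
  2×4 = 8 → write 8
  1×4 = 4 → write 4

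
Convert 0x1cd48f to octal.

0o7152217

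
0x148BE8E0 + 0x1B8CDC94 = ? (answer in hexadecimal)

0x3018C574

Add column by column in base 16, right to left:
  0+4 = 4
  E+9 = 7 carry 1
  8+C+1 = 5 carry 1
  E+D+1 = C carry 1
  B+C+1 = 8 carry 1
  8+8+1 = 1 carry 1
  4+B+1 = 0 carry 1
  1+1+1 = 3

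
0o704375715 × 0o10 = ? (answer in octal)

Multiply each base-8 digit by 8, carrying:
  5×8 = 40 → write 0 carry 5
  1×8+5 = 13 → write 5 carry 1
  7×8+1 = 57 → write 1 carry 7
  5×8+7 = 47 → write 7 carry 5
  7×8+5 = 61 → write 5 carry 7
  3×8+7 = 31 → write 7 carry 3
  4×8+3 = 35 → write 3 carry 4
  0×8+4 = 4 → write 4
  7×8 = 56 → write 0 carry 7
  remaining carry: 7

0o7043757150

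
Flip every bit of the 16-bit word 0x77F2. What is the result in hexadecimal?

Each hex digit d becomes F−d:
  7→8, 7→8, F→0, 2→D

0x880D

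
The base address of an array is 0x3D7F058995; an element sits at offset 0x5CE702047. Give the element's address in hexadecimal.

0x434D75A9DC

Add column by column in base 16, right to left:
  5+7 = C
  9+4 = D
  9+0 = 9
  8+2 = A
  5+0 = 5
  0+7 = 7
  F+E = D carry 1
  7+C+1 = 4 carry 1
  D+5+1 = 3 carry 1
  3+0+1 = 4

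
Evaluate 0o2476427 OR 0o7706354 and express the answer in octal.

OR each oct digit independently (no carries):
  2|7=7, 4|7=7, 7|0=7, 6|6=6, 4|3=7, 2|5=7, 7|4=7

0o7776777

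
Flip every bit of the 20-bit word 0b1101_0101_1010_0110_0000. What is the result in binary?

Invert each bit: 11010101101001100000 → 00101010010110011111.

0b00101010010110011111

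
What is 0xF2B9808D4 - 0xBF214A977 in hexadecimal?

0x339835F5D

Subtract column by column in base 16:
  4-7 → D (borrow)
  D-7-1 → 5
  8-9 → F (borrow)
  0-A-1 → 5 (borrow)
  8-4-1 → 3
  9-1 → 8
  B-2 → 9
  2-F → 3 (borrow)
  F-B-1 → 3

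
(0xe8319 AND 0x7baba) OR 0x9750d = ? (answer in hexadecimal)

0xff71d

0xe8319 AND 0x7baba = 0x68218.
Then OR with 0x9750d.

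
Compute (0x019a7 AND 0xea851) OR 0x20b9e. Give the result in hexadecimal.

0x019a7 AND 0xea851 = 0x00801.
Then OR with 0x20b9e.

0x20b9f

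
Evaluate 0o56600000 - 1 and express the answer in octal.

The trailing 5 digits are 0, so subtracting 1 borrows through: they become 7 and the next digit up decrements.

0o56577777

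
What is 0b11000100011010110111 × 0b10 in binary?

Multiply each base-2 digit by 2, carrying:
  1×2 = 2 → write 0 carry 1
  1×2+1 = 3 → write 1 carry 1
  1×2+1 = 3 → write 1 carry 1
  0×2+1 = 1 → write 1
  1×2 = 2 → write 0 carry 1
  1×2+1 = 3 → write 1 carry 1
  0×2+1 = 1 → write 1
  1×2 = 2 → write 0 carry 1
  0×2+1 = 1 → write 1
  1×2 = 2 → write 0 carry 1
  1×2+1 = 3 → write 1 carry 1
  0×2+1 = 1 → write 1
  0×2 = 0 → write 0
  0×2 = 0 → write 0
  1×2 = 2 → write 0 carry 1
  0×2+1 = 1 → write 1
  0×2 = 0 → write 0
  0×2 = 0 → write 0
  1×2 = 2 → write 0 carry 1
  1×2+1 = 3 → write 1 carry 1
  remaining carry: 1

0b110001000110101101110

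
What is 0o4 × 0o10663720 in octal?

0o43317500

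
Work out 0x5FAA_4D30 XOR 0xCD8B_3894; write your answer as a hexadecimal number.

XOR each hex digit independently (no carries):
  5^C=9, F^D=2, A^8=2, A^B=1, 4^3=7, D^8=5, 3^9=A, 0^4=4

0x922175A4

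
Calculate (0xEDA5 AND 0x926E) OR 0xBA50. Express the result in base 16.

0xBA74

0xEDA5 AND 0x926E = 0x8024.
Then OR with 0xBA50.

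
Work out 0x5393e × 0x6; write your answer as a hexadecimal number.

0x1f5774

Multiply each base-16 digit by 6, carrying:
  e×6 = 84 → write 4 carry 5
  3×6+5 = 23 → write 7 carry 1
  9×6+1 = 55 → write 7 carry 3
  3×6+3 = 21 → write 5 carry 1
  5×6+1 = 31 → write f carry 1
  remaining carry: 1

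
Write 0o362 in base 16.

Each octal digit is 3 bits: 3=011 6=110 2=010.
Group the bits into nibbles: 1111 0010 → f2.

0xf2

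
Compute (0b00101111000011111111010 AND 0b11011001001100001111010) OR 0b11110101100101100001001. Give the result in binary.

0b00101111000011111111010 AND 0b11011001001100001111010 = 0b00001001000000001111010.
Then OR with 0b11110101100101100001001.

0b11111101100101101111011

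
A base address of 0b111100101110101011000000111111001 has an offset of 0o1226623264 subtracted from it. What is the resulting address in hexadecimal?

0x1db7a5b45

0b111100101110101011000000111111001 = 0x1e5d581f9 in hexadecimal.
0o1226623264 = 0xa5b26b4 in hexadecimal.
Subtract column by column in base 16:
  9-4 → 5
  f-b → 4
  1-6 → b (borrow)
  8-2-1 → 5
  5-b → a (borrow)
  d-5-1 → 7
  5-a → b (borrow)
  e-0-1 → d
  1-0 → 1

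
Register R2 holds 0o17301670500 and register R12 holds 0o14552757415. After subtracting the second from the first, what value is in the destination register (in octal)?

Subtract column by column in base 8:
  0-5 → 3 (borrow)
  0-1-1 → 6 (borrow)
  5-4-1 → 0
  0-7 → 1 (borrow)
  7-5-1 → 1
  6-7 → 7 (borrow)
  1-2-1 → 6 (borrow)
  0-5-1 → 2 (borrow)
  3-5-1 → 5 (borrow)
  7-4-1 → 2
  1-1 → 0

0o2526711063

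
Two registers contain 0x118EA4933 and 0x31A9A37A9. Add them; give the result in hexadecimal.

0x4338480DC

Add column by column in base 16, right to left:
  3+9 = C
  3+A = D
  9+7 = 0 carry 1
  4+3+1 = 8
  A+A = 4 carry 1
  E+9+1 = 8 carry 1
  8+A+1 = 3 carry 1
  1+1+1 = 3
  1+3 = 4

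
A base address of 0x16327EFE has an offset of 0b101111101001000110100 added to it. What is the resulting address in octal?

0x16327EFE = 0o2614477376 in octal.
0b101111101001000110100 = 0o5751064 in octal.
Add column by column in base 8, right to left:
  6+4 = 2 carry 1
  7+6+1 = 6 carry 1
  3+0+1 = 4
  7+1 = 0 carry 1
  7+5+1 = 5 carry 1
  4+7+1 = 4 carry 1
  4+5+1 = 2 carry 1
  1+0+1 = 2
  6+0 = 6
  2+0 = 2

0o2622450462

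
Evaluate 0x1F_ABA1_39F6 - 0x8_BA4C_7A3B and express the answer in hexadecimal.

Subtract column by column in base 16:
  6-B → B (borrow)
  F-3-1 → B
  9-A → F (borrow)
  3-7-1 → B (borrow)
  1-C-1 → 4 (borrow)
  A-4-1 → 5
  B-A → 1
  A-B → F (borrow)
  F-8-1 → 6
  1-0 → 1

0x16F154BFBB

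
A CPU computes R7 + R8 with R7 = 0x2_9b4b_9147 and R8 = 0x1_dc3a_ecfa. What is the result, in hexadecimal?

Add column by column in base 16, right to left:
  7+a = 1 carry 1
  4+f+1 = 4 carry 1
  1+c+1 = e
  9+e = 7 carry 1
  b+a+1 = 6 carry 1
  4+3+1 = 8
  b+c = 7 carry 1
  9+d+1 = 7 carry 1
  2+1+1 = 4

0x477867e41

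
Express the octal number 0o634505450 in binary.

0b110011100101000101100101000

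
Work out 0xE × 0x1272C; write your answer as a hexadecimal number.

Multiply each base-16 digit by 14, carrying:
  C×14 = 168 → write 8 carry 10
  2×14+10 = 38 → write 6 carry 2
  7×14+2 = 100 → write 4 carry 6
  2×14+6 = 34 → write 2 carry 2
  1×14+2 = 16 → write 0 carry 1
  remaining carry: 1

0x102468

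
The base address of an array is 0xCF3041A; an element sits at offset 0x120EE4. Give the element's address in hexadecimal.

0xD0512FE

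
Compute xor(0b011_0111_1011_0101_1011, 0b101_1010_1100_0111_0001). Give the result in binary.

0b1101101011100101010

XOR bit by bit (1 where the bits differ):
  0110111101101011011
^ 1011010110001110001
= 1101101011100101010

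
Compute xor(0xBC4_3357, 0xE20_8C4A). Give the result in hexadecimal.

0x5E4BF1D

XOR each hex digit independently (no carries):
  B^E=5, C^2=E, 4^0=4, 3^8=B, 3^C=F, 5^4=1, 7^A=D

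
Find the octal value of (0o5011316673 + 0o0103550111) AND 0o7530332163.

0o5110022000

Add column by column in base 8, right to left:
  3+1 = 4
  7+1 = 0 carry 1
  6+1+1 = 0 carry 1
  6+0+1 = 7
  1+5 = 6
  3+5 = 0 carry 1
  1+3+1 = 5
  1+0 = 1
  0+1 = 1
  5+0 = 5
Sum = 0o5115067004; now AND with 0o7530332163:
  5&7=5, 1&5=1, 1&3=1, 5&0=0, 0&3=0, 6&3=2, 7&2=2, 0&1=0, 0&6=0, 4&3=0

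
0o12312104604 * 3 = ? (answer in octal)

0o37136316214

Multiply each base-8 digit by 3, carrying:
  4×3 = 12 → write 4 carry 1
  0×3+1 = 1 → write 1
  6×3 = 18 → write 2 carry 2
  4×3+2 = 14 → write 6 carry 1
  0×3+1 = 1 → write 1
  1×3 = 3 → write 3
  2×3 = 6 → write 6
  1×3 = 3 → write 3
  3×3 = 9 → write 1 carry 1
  2×3+1 = 7 → write 7
  1×3 = 3 → write 3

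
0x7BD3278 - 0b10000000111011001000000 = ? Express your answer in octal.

0x7BD3278 = 0o757231170 in octal.
0b10000000111011001000000 = 0o20073100 in octal.
Subtract column by column in base 8:
  0-0 → 0
  7-0 → 7
  1-1 → 0
  1-3 → 6 (borrow)
  3-7-1 → 3 (borrow)
  2-0-1 → 1
  7-0 → 7
  5-2 → 3
  7-0 → 7

0o737136070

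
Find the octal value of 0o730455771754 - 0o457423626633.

0o251032143121

Subtract column by column in base 8:
  4-3 → 1
  5-3 → 2
  7-6 → 1
  1-6 → 3 (borrow)
  7-2-1 → 4
  7-6 → 1
  5-3 → 2
  5-2 → 3
  4-4 → 0
  0-7 → 1 (borrow)
  3-5-1 → 5 (borrow)
  7-4-1 → 2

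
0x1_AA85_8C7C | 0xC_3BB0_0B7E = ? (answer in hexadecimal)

OR each hex digit independently (no carries):
  1|C=D, A|3=B, A|B=B, 8|B=B, 5|0=5, 8|0=8, C|B=F, 7|7=7, C|E=E

0xDBBB58F7E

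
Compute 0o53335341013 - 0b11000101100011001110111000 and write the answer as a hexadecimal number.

0x1585F8E53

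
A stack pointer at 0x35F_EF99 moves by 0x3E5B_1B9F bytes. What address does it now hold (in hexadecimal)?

Add column by column in base 16, right to left:
  9+F = 8 carry 1
  9+9+1 = 3 carry 1
  F+B+1 = B carry 1
  E+1+1 = 0 carry 1
  F+B+1 = B carry 1
  5+5+1 = B
  3+E = 1 carry 1
  0+3+1 = 4

0x41BB0B38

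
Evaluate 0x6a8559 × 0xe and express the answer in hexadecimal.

0x5d34ade

Multiply each base-16 digit by 14, carrying:
  9×14 = 126 → write e carry 7
  5×14+7 = 77 → write d carry 4
  5×14+4 = 74 → write a carry 4
  8×14+4 = 116 → write 4 carry 7
  a×14+7 = 147 → write 3 carry 9
  6×14+9 = 93 → write d carry 5
  remaining carry: 5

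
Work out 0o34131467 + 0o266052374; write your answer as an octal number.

0o322204063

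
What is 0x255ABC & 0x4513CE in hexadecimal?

0x05128C

AND each hex digit independently (no carries):
  2&4=0, 5&5=5, 5&1=1, A&3=2, B&C=8, C&E=C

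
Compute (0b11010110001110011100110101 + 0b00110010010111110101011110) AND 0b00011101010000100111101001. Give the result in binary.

Add column by column in base 2, right to left:
  1+0 = 1
  0+1 = 1
  1+1 = 0 carry 1
  0+1+1 = 0 carry 1
  1+1+1 = 1 carry 1
  1+0+1 = 0 carry 1
  0+1+1 = 0 carry 1
  0+0+1 = 1
  1+1 = 0 carry 1
  1+0+1 = 0 carry 1
  1+1+1 = 1 carry 1
  0+1+1 = 0 carry 1
  0+1+1 = 0 carry 1
  1+1+1 = 1 carry 1
  1+1+1 = 1 carry 1
  1+0+1 = 0 carry 1
  0+1+1 = 0 carry 1
  0+0+1 = 1
  0+0 = 0
  1+1 = 0 carry 1
  1+0+1 = 0 carry 1
  0+0+1 = 1
  1+1 = 0 carry 1
  0+1+1 = 0 carry 1
  1+0+1 = 0 carry 1
  1+0+1 = 0 carry 1
  final carry 1
Sum = 0b100001000100110010010010011; now AND with 0b00011101010000100111101001:
  100001000100110010010010011
& 000011101010000100111101001
= 000001000000000000010000001

0b1000000000000010000001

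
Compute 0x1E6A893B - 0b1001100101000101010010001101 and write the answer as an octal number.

0o2465432256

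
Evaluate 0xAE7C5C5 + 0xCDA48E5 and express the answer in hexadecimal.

0x17C20EAA

Add column by column in base 16, right to left:
  5+5 = A
  C+E = A carry 1
  5+8+1 = E
  C+4 = 0 carry 1
  7+A+1 = 2 carry 1
  E+D+1 = C carry 1
  A+C+1 = 7 carry 1
  final carry 1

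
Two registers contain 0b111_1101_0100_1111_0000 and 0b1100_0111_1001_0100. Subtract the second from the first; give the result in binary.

Subtract column by column in base 2:
  0-0 → 0
  0-0 → 0
  0-1 → 1 (borrow)
  0-0-1 → 1 (borrow)
  1-1-1 → 1 (borrow)
  1-0-1 → 0
  1-0 → 1
  1-1 → 0
  0-1 → 1 (borrow)
  0-1-1 → 0 (borrow)
  1-1-1 → 1 (borrow)
  0-0-1 → 1 (borrow)
  1-0-1 → 0
  0-0 → 0
  1-1 → 0
  1-1 → 0
  1-0 → 1
  1-0 → 1
  1-0 → 1

0b1110000110101011100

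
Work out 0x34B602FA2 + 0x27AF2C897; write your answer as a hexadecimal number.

Add column by column in base 16, right to left:
  2+7 = 9
  A+9 = 3 carry 1
  F+8+1 = 8 carry 1
  2+C+1 = F
  0+2 = 2
  6+F = 5 carry 1
  B+A+1 = 6 carry 1
  4+7+1 = C
  3+2 = 5

0x5C652F839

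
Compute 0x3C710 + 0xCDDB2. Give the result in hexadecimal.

Add column by column in base 16, right to left:
  0+2 = 2
  1+B = C
  7+D = 4 carry 1
  C+D+1 = A carry 1
  3+C+1 = 0 carry 1
  final carry 1

0x10A4C2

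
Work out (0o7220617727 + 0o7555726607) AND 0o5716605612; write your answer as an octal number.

0o4716404412

Add column by column in base 8, right to left:
  7+7 = 6 carry 1
  2+0+1 = 3
  7+6 = 5 carry 1
  7+6+1 = 6 carry 1
  1+2+1 = 4
  6+7 = 5 carry 1
  0+5+1 = 6
  2+5 = 7
  2+5 = 7
  7+7 = 6 carry 1
  final carry 1
Sum = 0o16776546536; now AND with 0o5716605612:
  1&0=0, 6&5=4, 7&7=7, 7&1=1, 6&6=6, 5&6=4, 4&0=0, 6&5=4, 5&6=4, 3&1=1, 6&2=2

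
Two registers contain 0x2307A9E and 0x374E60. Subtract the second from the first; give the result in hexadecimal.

0x1F92C3E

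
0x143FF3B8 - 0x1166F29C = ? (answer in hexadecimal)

0x2D9011C

Subtract column by column in base 16:
  8-C → C (borrow)
  B-9-1 → 1
  3-2 → 1
  F-F → 0
  F-6 → 9
  3-6 → D (borrow)
  4-1-1 → 2
  1-1 → 0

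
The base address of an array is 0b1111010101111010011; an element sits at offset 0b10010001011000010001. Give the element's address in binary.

Add column by column in base 2, right to left:
  1+1 = 0 carry 1
  1+0+1 = 0 carry 1
  0+0+1 = 1
  0+0 = 0
  1+1 = 0 carry 1
  0+0+1 = 1
  1+0 = 1
  1+0 = 1
  1+0 = 1
  1+1 = 0 carry 1
  0+1+1 = 0 carry 1
  1+0+1 = 0 carry 1
  0+1+1 = 0 carry 1
  1+0+1 = 0 carry 1
  0+0+1 = 1
  1+0 = 1
  1+1 = 0 carry 1
  1+0+1 = 0 carry 1
  1+0+1 = 0 carry 1
  0+1+1 = 0 carry 1
  final carry 1

0b100001100000111100100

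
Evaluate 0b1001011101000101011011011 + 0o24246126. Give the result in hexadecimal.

0x17FD731

0b1001011101000101011011011 = 0x12E8ADB in hexadecimal.
0o24246126 = 0x514C56 in hexadecimal.
Add column by column in base 16, right to left:
  B+6 = 1 carry 1
  D+5+1 = 3 carry 1
  A+C+1 = 7 carry 1
  8+4+1 = D
  E+1 = F
  2+5 = 7
  1+0 = 1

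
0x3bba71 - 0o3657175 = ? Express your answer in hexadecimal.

0o3657175 = 0xf5e7d in hexadecimal.
Subtract column by column in base 16:
  1-d → 4 (borrow)
  7-7-1 → f (borrow)
  a-e-1 → b (borrow)
  b-5-1 → 5
  b-f → c (borrow)
  3-0-1 → 2

0x2c5bf4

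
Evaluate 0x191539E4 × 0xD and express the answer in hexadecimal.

Multiply each base-16 digit by 13, carrying:
  4×13 = 52 → write 4 carry 3
  E×13+3 = 185 → write 9 carry 11
  9×13+11 = 128 → write 0 carry 8
  3×13+8 = 47 → write F carry 2
  5×13+2 = 67 → write 3 carry 4
  1×13+4 = 17 → write 1 carry 1
  9×13+1 = 118 → write 6 carry 7
  1×13+7 = 20 → write 4 carry 1
  remaining carry: 1

0x14613F094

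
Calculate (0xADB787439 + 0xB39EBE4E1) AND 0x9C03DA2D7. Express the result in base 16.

Add column by column in base 16, right to left:
  9+1 = A
  3+E = 1 carry 1
  4+4+1 = 9
  7+E = 5 carry 1
  8+B+1 = 4 carry 1
  7+E+1 = 6 carry 1
  B+9+1 = 5 carry 1
  D+3+1 = 1 carry 1
  A+B+1 = 6 carry 1
  final carry 1
Sum = 0x161564591A; now AND with 0x9C03DA2D7:
  1&0=0, 6&9=0, 1&C=0, 5&0=0, 6&3=2, 4&D=4, 5&A=0, 9&2=0, 1&D=1, A&7=2

0x240012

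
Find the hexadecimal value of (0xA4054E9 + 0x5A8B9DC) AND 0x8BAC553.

Add column by column in base 16, right to left:
  9+C = 5 carry 1
  E+D+1 = C carry 1
  4+9+1 = E
  5+B = 0 carry 1
  0+8+1 = 9
  4+A = E
  A+5 = F
Sum = 0xFE90EC5; now AND with 0x8BAC553:
  F&8=8, E&B=A, 9&A=8, 0&C=0, E&5=4, C&5=4, 5&3=1

0x8A80441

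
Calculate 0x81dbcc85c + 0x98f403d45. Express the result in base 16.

Add column by column in base 16, right to left:
  c+5 = 1 carry 1
  5+4+1 = a
  8+d = 5 carry 1
  c+3+1 = 0 carry 1
  c+0+1 = d
  b+4 = f
  d+f = c carry 1
  1+8+1 = a
  8+9 = 1 carry 1
  final carry 1

0x11acfd05a1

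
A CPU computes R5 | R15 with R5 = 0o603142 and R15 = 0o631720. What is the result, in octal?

0o633762

OR each oct digit independently (no carries):
  6|6=6, 0|3=3, 3|1=3, 1|7=7, 4|2=6, 2|0=2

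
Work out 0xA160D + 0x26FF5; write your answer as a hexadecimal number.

Add column by column in base 16, right to left:
  D+5 = 2 carry 1
  0+F+1 = 0 carry 1
  6+F+1 = 6 carry 1
  1+6+1 = 8
  A+2 = C

0xC8602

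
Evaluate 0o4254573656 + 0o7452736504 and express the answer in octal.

Add column by column in base 8, right to left:
  6+4 = 2 carry 1
  5+0+1 = 6
  6+5 = 3 carry 1
  3+6+1 = 2 carry 1
  7+3+1 = 3 carry 1
  5+7+1 = 5 carry 1
  4+2+1 = 7
  5+5 = 2 carry 1
  2+4+1 = 7
  4+7 = 3 carry 1
  final carry 1

0o13727532362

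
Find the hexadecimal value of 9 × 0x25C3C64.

Multiply each base-16 digit by 9, carrying:
  4×9 = 36 → write 4 carry 2
  6×9+2 = 56 → write 8 carry 3
  C×9+3 = 111 → write F carry 6
  3×9+6 = 33 → write 1 carry 2
  C×9+2 = 110 → write E carry 6
  5×9+6 = 51 → write 3 carry 3
  2×9+3 = 21 → write 5 carry 1
  remaining carry: 1

0x153E1F84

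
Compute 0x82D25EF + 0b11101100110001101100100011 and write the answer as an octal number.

0x82D25EF = 0o1013222757 in octal.
0b11101100110001101100100011 = 0o354615443 in octal.
Add column by column in base 8, right to left:
  7+3 = 2 carry 1
  5+4+1 = 2 carry 1
  7+4+1 = 4 carry 1
  2+5+1 = 0 carry 1
  2+1+1 = 4
  2+6 = 0 carry 1
  3+4+1 = 0 carry 1
  1+5+1 = 7
  0+3 = 3
  1+0 = 1

0o1370040422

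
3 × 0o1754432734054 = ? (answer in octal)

0o5705520624204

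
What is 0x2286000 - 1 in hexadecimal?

The trailing 3 digits are 0, so subtracting 1 borrows through: they become F and the next digit up decrements.

0x2285fff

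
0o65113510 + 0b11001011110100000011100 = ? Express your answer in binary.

0b1001110100111111101100100

0o65113510 = 0b110101001001011101001000 in binary.
Add column by column in base 2, right to left:
  0+0 = 0
  0+0 = 0
  0+1 = 1
  1+1 = 0 carry 1
  0+1+1 = 0 carry 1
  0+0+1 = 1
  1+0 = 1
  0+0 = 0
  1+0 = 1
  1+0 = 1
  1+0 = 1
  0+1 = 1
  1+0 = 1
  0+1 = 1
  0+1 = 1
  1+1 = 0 carry 1
  0+1+1 = 0 carry 1
  0+0+1 = 1
  1+1 = 0 carry 1
  0+0+1 = 1
  1+0 = 1
  0+1 = 1
  1+1 = 0 carry 1
  1+0+1 = 0 carry 1
  final carry 1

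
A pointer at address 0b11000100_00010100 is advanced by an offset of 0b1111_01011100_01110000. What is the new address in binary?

Add column by column in base 2, right to left:
  0+0 = 0
  0+0 = 0
  1+0 = 1
  0+0 = 0
  1+1 = 0 carry 1
  0+1+1 = 0 carry 1
  0+1+1 = 0 carry 1
  0+0+1 = 1
  0+0 = 0
  0+0 = 0
  1+1 = 0 carry 1
  0+1+1 = 0 carry 1
  0+1+1 = 0 carry 1
  0+0+1 = 1
  1+1 = 0 carry 1
  1+0+1 = 0 carry 1
  0+1+1 = 0 carry 1
  0+1+1 = 0 carry 1
  0+1+1 = 0 carry 1
  0+1+1 = 0 carry 1
  final carry 1

0b100000010000010000100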